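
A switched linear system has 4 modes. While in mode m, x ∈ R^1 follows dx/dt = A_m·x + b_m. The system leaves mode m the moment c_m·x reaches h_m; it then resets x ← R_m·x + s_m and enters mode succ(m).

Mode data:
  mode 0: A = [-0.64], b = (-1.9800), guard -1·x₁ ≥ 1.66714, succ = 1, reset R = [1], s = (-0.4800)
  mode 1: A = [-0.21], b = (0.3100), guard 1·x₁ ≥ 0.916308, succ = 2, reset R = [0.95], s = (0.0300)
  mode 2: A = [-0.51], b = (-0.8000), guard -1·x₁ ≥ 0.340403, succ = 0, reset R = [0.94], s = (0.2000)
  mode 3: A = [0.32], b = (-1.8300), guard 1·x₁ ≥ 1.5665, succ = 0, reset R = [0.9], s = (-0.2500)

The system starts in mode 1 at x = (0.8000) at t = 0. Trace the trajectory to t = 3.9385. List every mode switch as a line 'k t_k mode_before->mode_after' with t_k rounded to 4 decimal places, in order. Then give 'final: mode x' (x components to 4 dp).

1 0.8988 1->2
2 2.2680 2->0
3 3.4157 0->1
final: 1 -1.7704

Mode 1: guard c·x = 0.9163 hit at Δt = 0.8988 (t = 0.8988), x⁻ = (0.9163) → reset → x⁺ = (0.9005), jump to mode 2
Mode 2: guard c·x = 0.3404 hit at Δt = 1.3692 (t = 2.2680), x⁻ = (-0.3404) → reset → x⁺ = (-0.1200), jump to mode 0
Mode 0: guard c·x = 1.6671 hit at Δt = 1.1477 (t = 3.4157), x⁻ = (-1.6671) → reset → x⁺ = (-2.1471), jump to mode 1
Mode 1: flow for 0.5228 to horizon, guard not reached → x = (-1.7704)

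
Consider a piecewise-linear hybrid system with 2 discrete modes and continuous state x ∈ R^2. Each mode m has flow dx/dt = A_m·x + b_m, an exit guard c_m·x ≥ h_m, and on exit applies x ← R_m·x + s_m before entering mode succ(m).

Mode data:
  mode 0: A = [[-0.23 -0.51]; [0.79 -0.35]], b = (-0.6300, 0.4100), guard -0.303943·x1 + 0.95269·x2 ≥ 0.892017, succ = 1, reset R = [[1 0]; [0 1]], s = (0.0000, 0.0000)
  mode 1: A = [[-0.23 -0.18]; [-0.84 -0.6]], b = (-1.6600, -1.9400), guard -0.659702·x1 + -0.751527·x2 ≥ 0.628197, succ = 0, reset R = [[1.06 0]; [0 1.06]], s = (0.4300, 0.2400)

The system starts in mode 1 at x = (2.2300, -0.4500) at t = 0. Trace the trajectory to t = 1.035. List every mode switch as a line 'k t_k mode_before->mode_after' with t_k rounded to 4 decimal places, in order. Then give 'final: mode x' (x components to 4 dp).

Mode 1: guard c·x = 0.6282 hit at Δt = 0.5558 (t = 0.5558), x⁻ = (1.2157, -1.9031) → reset → x⁺ = (1.7187, -1.7773), jump to mode 0
Mode 0: flow for 0.4792 to horizon, guard not reached → x = (1.5388, -0.7484)

1 0.5558 1->0
final: 0 1.5388 -0.7484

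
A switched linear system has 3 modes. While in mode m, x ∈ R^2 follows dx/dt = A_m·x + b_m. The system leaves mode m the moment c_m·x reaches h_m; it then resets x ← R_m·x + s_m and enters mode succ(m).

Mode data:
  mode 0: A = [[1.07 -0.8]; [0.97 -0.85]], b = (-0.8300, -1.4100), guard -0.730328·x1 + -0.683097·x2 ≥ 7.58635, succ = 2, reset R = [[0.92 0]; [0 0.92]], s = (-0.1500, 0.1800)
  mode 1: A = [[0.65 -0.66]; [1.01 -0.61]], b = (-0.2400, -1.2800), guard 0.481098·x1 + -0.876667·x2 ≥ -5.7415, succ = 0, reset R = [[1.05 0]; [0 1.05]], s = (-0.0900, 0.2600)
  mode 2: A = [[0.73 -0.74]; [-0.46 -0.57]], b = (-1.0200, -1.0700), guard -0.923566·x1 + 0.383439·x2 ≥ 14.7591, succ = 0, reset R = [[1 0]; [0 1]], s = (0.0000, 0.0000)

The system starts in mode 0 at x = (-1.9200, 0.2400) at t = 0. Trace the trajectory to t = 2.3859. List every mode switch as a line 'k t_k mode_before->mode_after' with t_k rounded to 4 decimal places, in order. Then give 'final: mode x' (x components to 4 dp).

Mode 0: guard c·x = 7.5864 hit at Δt = 1.2518 (t = 1.2518), x⁻ = (-6.3640, -4.3018) → reset → x⁺ = (-6.0048, -3.7777), jump to mode 2
Mode 2: flow for 1.1341 to horizon, guard not reached → x = (-13.0134, 0.6254)

1 1.2518 0->2
final: 2 -13.0134 0.6254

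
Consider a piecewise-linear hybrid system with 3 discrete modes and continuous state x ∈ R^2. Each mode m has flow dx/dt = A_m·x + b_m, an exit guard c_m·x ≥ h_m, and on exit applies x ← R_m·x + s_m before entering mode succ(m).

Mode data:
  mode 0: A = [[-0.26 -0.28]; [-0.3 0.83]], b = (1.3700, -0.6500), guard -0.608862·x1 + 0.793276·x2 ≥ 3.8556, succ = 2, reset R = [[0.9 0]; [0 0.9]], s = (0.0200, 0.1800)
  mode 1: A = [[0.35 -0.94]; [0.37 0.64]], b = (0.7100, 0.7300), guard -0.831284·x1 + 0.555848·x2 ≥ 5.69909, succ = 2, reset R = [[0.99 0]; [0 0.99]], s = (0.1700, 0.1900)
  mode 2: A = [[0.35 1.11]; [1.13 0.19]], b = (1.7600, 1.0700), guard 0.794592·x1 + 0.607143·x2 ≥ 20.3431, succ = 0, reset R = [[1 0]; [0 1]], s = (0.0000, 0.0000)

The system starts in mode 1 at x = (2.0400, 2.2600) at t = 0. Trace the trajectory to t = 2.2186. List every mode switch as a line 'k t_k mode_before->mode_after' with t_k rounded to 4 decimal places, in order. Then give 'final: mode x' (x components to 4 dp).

Mode 1: guard c·x = 5.6991 hit at Δt = 1.2577 (t = 1.2577), x⁻ = (-2.1286, 7.0696) → reset → x⁺ = (-1.9373, 7.1889), jump to mode 2
Mode 2: flow for 0.9609 to horizon, guard not reached → x = (10.7906, 13.7247)

1 1.2577 1->2
final: 2 10.7906 13.7247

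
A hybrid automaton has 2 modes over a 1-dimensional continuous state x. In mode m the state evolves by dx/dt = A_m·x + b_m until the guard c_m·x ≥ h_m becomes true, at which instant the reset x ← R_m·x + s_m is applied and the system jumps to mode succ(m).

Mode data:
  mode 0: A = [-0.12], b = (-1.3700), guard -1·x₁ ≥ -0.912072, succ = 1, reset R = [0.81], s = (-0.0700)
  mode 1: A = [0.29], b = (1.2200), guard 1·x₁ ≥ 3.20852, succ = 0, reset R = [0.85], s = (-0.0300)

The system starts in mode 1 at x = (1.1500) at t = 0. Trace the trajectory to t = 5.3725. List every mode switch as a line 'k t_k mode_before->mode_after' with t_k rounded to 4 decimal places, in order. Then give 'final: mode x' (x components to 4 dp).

Mode 1: guard c·x = 3.2085 hit at Δt = 1.1213 (t = 1.1213), x⁻ = (3.2085) → reset → x⁺ = (2.6972), jump to mode 0
Mode 0: guard c·x = -0.9121 hit at Δt = 1.1269 (t = 2.2482), x⁻ = (0.9121) → reset → x⁺ = (0.6688), jump to mode 1
Mode 1: guard c·x = 3.2085 hit at Δt = 1.4459 (t = 3.6941), x⁻ = (3.2085) → reset → x⁺ = (2.6972), jump to mode 0
Mode 0: guard c·x = -0.9121 hit at Δt = 1.1269 (t = 4.8210), x⁻ = (0.9121) → reset → x⁺ = (0.6688), jump to mode 1
Mode 1: flow for 0.5515 to horizon, guard not reached → x = (1.5144)

1 1.1213 1->0
2 2.2482 0->1
3 3.6941 1->0
4 4.8210 0->1
final: 1 1.5144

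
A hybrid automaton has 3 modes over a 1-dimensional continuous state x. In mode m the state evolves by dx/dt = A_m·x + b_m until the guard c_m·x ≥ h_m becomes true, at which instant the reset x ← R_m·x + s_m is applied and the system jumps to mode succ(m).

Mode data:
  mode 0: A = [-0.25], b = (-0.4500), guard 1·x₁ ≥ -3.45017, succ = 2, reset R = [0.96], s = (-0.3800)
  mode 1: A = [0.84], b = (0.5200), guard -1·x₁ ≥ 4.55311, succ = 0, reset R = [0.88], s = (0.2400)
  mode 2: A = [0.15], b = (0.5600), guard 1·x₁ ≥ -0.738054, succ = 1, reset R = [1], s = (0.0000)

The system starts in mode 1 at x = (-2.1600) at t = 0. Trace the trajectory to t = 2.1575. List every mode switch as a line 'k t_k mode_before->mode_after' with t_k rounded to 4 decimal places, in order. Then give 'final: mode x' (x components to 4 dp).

1 1.1158 1->0
2 1.8178 0->2
final: 2 -3.6900

Mode 1: guard c·x = 4.5531 hit at Δt = 1.1158 (t = 1.1158), x⁻ = (-4.5531) → reset → x⁺ = (-3.7667), jump to mode 0
Mode 0: guard c·x = -3.4502 hit at Δt = 0.7020 (t = 1.8178), x⁻ = (-3.4502) → reset → x⁺ = (-3.6922), jump to mode 2
Mode 2: flow for 0.3397 to horizon, guard not reached → x = (-3.6900)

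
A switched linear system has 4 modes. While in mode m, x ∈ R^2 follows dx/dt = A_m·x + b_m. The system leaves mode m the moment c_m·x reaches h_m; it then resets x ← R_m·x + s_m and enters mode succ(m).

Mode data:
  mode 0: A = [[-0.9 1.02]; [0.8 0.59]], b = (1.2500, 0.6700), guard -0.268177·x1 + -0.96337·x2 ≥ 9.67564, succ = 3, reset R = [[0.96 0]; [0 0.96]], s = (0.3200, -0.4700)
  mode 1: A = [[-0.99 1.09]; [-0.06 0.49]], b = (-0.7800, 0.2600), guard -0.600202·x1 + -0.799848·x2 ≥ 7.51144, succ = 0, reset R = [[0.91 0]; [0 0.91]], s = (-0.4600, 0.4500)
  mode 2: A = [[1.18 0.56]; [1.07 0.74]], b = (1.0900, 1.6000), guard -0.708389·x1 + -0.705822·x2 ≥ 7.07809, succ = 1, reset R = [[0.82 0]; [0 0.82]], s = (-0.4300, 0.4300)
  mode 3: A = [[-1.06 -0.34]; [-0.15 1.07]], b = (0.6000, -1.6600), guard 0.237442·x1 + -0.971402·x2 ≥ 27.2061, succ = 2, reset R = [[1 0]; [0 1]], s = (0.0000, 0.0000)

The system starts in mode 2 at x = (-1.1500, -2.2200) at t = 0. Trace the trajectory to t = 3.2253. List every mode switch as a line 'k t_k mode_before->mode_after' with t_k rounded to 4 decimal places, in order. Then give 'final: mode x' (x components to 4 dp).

1 0.9272 2->1
2 1.7305 1->0
3 2.2768 0->3
final: 3 2.0423 -26.0711

Mode 2: guard c·x = 7.0781 hit at Δt = 0.9272 (t = 0.9272), x⁻ = (-4.5472, -5.4644) → reset → x⁺ = (-4.1587, -4.0508), jump to mode 1
Mode 1: guard c·x = 7.5114 hit at Δt = 0.8033 (t = 1.7305), x⁻ = (-5.2175, -5.4759) → reset → x⁺ = (-5.2079, -4.5331), jump to mode 0
Mode 0: guard c·x = 9.6756 hit at Δt = 0.5463 (t = 2.2768), x⁻ = (-5.5340, -8.5030) → reset → x⁺ = (-4.9927, -8.6329), jump to mode 3
Mode 3: flow for 0.9485 to horizon, guard not reached → x = (2.0423, -26.0711)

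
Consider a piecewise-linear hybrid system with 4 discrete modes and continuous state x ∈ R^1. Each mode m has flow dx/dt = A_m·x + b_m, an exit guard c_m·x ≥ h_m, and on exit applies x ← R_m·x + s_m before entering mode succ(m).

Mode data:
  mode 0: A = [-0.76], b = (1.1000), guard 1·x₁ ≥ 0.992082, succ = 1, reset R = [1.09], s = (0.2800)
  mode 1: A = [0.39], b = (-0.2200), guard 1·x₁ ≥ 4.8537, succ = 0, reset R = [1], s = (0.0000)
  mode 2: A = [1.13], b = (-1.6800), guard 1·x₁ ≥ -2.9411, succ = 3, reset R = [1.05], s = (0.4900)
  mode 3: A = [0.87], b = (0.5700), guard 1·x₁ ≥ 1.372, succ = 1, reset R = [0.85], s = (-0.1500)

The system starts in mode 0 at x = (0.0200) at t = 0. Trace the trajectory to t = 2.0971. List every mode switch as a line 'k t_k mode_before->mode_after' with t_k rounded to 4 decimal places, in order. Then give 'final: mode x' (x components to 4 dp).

Mode 0: guard c·x = 0.9921 hit at Δt = 1.5035 (t = 1.5035), x⁻ = (0.9921) → reset → x⁺ = (1.3614), jump to mode 1
Mode 1: flow for 0.5936 to horizon, guard not reached → x = (1.5691)

1 1.5035 0->1
final: 1 1.5691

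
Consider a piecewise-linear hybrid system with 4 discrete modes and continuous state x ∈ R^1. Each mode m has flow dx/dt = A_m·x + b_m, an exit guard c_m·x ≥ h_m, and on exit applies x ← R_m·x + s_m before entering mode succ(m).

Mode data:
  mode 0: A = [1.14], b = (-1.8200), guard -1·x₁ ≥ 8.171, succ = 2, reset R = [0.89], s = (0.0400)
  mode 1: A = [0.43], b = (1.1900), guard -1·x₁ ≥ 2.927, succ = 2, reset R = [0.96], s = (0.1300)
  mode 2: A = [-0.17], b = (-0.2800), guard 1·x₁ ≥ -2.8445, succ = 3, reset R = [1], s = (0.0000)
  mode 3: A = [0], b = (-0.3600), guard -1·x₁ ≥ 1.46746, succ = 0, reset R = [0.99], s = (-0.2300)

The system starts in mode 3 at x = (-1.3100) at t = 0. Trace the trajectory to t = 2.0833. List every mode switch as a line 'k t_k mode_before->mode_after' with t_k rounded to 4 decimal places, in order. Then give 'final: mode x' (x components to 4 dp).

Mode 3: guard c·x = 1.4675 hit at Δt = 0.4374 (t = 0.4374), x⁻ = (-1.4675) → reset → x⁺ = (-1.6828), jump to mode 0
Mode 0: guard c·x = 8.1710 hit at Δt = 0.9574 (t = 1.3948), x⁻ = (-8.1710) → reset → x⁺ = (-7.2322), jump to mode 2
Mode 2: flow for 0.6885 to horizon, guard not reached → x = (-6.6153)

1 0.4374 3->0
2 1.3948 0->2
final: 2 -6.6153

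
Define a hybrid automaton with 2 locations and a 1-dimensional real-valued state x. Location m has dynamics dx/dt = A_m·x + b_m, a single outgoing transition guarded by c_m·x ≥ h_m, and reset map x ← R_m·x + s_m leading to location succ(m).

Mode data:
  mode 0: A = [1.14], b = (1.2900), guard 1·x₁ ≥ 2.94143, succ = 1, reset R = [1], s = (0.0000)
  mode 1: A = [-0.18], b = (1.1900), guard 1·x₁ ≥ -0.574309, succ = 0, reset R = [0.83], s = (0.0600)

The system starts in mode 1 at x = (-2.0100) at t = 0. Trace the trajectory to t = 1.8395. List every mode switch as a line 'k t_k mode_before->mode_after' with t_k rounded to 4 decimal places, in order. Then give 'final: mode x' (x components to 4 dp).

1 1.0120 1->0
final: 0 0.7047

Mode 1: guard c·x = -0.5743 hit at Δt = 1.0120 (t = 1.0120), x⁻ = (-0.5743) → reset → x⁺ = (-0.4167), jump to mode 0
Mode 0: flow for 0.8275 to horizon, guard not reached → x = (0.7047)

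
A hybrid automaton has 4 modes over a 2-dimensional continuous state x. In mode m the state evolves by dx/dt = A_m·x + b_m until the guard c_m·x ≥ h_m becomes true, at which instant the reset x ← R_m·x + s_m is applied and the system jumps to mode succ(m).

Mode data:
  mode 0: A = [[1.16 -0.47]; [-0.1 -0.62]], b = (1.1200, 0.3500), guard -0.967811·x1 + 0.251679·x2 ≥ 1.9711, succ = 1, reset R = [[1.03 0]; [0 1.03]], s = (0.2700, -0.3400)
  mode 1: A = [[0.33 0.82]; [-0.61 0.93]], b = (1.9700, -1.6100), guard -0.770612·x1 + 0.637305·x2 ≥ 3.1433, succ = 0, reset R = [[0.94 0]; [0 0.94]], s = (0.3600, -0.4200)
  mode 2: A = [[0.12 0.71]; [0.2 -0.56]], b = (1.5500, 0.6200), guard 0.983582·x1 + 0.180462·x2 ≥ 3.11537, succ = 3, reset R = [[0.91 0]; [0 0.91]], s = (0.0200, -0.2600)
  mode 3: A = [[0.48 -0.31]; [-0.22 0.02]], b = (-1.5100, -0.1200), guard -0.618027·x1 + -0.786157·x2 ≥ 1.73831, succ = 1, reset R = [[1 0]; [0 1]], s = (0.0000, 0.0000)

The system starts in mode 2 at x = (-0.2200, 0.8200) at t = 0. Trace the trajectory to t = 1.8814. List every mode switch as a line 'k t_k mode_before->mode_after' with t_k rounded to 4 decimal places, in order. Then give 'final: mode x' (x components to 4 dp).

1 1.3127 2->3
final: 3 2.4135 0.4919

Mode 2: guard c·x = 3.1154 hit at Δt = 1.3127 (t = 1.3127), x⁻ = (2.9391, 1.2441) → reset → x⁺ = (2.6946, 0.8721), jump to mode 3
Mode 3: flow for 0.5687 to horizon, guard not reached → x = (2.4135, 0.4919)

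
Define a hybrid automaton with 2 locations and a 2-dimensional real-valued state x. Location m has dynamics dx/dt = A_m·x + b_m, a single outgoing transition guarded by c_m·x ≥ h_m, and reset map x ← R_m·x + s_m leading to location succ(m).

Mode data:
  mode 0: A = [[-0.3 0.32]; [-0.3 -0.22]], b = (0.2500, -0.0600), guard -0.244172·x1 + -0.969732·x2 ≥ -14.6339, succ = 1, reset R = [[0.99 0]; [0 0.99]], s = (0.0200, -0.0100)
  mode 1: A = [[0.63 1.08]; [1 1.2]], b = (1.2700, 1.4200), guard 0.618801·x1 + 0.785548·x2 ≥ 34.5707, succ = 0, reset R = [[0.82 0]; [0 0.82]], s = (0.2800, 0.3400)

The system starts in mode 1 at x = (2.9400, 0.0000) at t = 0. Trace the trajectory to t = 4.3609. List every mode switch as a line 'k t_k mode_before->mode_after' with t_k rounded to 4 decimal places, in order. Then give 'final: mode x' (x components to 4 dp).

1 1.2936 1->0
2 2.4928 0->1
3 2.7732 1->0
4 3.6788 0->1
5 3.9343 1->0
final: 0 23.4507 12.9645

Mode 1: guard c·x = 34.5707 hit at Δt = 1.2936 (t = 1.2936), x⁻ = (23.0442, 25.8557) → reset → x⁺ = (19.1762, 21.5417), jump to mode 0
Mode 0: guard c·x = -14.6339 hit at Δt = 1.1992 (t = 2.4928), x⁻ = (18.5905, 10.4097) → reset → x⁺ = (18.4246, 10.2956), jump to mode 1
Mode 1: guard c·x = 34.5707 hit at Δt = 0.2804 (t = 2.7732), x⁻ = (27.5355, 22.3178) → reset → x⁺ = (22.8591, 18.6406), jump to mode 0
Mode 0: guard c·x = -14.6339 hit at Δt = 0.9056 (t = 3.6788), x⁻ = (21.1259, 9.7713) → reset → x⁺ = (20.9346, 9.6636), jump to mode 1
Mode 1: guard c·x = 34.5707 hit at Δt = 0.2556 (t = 3.9343), x⁻ = (29.3360, 20.8995) → reset → x⁺ = (24.3355, 17.4776), jump to mode 0
Mode 0: flow for 0.4266 to horizon, guard not reached → x = (23.4507, 12.9645)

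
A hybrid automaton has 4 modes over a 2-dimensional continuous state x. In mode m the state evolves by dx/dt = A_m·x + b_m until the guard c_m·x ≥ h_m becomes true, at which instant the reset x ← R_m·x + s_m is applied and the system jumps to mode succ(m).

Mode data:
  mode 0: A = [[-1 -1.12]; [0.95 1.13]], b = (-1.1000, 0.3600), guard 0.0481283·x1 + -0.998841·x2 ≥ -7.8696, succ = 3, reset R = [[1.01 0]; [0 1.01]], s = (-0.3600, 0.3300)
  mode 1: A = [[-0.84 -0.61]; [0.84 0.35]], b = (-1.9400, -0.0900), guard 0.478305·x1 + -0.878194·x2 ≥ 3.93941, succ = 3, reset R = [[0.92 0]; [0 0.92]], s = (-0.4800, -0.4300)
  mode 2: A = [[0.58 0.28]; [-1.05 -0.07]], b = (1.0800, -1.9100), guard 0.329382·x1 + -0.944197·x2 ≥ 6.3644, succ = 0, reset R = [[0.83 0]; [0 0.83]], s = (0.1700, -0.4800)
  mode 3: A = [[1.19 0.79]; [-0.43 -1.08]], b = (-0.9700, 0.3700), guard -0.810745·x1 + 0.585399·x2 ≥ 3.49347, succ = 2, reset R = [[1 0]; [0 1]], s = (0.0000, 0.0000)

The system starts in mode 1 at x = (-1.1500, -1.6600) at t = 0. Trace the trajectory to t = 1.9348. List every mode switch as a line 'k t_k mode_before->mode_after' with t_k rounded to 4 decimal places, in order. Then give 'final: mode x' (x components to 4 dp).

1 1.5903 1->3
final: 3 -2.6582 -2.8874

Mode 1: guard c·x = 3.9394 hit at Δt = 1.5903 (t = 1.5903), x⁻ = (-0.1764, -4.5819) → reset → x⁺ = (-0.6423, -4.6454), jump to mode 3
Mode 3: flow for 0.3445 to horizon, guard not reached → x = (-2.6582, -2.8874)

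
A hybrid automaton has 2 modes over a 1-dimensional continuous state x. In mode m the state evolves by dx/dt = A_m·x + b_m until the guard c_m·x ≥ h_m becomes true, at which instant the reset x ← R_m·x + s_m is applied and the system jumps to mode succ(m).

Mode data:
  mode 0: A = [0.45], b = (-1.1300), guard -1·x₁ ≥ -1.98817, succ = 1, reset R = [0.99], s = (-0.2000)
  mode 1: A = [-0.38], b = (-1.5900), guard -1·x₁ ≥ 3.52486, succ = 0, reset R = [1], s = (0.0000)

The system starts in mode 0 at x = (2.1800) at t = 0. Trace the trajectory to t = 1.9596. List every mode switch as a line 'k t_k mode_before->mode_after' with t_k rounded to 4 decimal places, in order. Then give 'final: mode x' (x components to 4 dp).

Mode 0: guard c·x = -1.9882 hit at Δt = 1.0156 (t = 1.0156), x⁻ = (1.9882) → reset → x⁺ = (1.7683), jump to mode 1
Mode 1: flow for 0.9440 to horizon, guard not reached → x = (-0.0260)

1 1.0156 0->1
final: 1 -0.0260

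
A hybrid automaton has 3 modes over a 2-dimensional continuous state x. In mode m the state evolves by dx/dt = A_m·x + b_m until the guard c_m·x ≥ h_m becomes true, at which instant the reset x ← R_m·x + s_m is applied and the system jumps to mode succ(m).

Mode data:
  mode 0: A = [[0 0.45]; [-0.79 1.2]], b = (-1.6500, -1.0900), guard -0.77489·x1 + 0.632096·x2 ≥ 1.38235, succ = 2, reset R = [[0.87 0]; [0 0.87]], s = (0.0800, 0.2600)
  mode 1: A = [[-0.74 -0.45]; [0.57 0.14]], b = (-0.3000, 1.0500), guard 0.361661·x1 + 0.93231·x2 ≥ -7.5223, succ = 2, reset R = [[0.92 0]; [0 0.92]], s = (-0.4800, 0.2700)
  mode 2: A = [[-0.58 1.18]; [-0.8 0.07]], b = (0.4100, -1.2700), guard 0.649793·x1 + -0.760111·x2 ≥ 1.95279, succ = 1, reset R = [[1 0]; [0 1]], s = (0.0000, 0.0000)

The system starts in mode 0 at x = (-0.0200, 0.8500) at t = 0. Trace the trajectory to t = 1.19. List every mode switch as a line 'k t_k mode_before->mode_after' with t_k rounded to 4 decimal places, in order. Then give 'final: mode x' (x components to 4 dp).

1 0.6939 0->2
final: 2 0.1685 0.7167

Mode 0: guard c·x = 1.3823 hit at Δt = 0.6939 (t = 0.6939), x⁻ = (-0.8763, 1.1127) → reset → x⁺ = (-0.6824, 1.2281), jump to mode 2
Mode 2: flow for 0.4961 to horizon, guard not reached → x = (0.1685, 0.7167)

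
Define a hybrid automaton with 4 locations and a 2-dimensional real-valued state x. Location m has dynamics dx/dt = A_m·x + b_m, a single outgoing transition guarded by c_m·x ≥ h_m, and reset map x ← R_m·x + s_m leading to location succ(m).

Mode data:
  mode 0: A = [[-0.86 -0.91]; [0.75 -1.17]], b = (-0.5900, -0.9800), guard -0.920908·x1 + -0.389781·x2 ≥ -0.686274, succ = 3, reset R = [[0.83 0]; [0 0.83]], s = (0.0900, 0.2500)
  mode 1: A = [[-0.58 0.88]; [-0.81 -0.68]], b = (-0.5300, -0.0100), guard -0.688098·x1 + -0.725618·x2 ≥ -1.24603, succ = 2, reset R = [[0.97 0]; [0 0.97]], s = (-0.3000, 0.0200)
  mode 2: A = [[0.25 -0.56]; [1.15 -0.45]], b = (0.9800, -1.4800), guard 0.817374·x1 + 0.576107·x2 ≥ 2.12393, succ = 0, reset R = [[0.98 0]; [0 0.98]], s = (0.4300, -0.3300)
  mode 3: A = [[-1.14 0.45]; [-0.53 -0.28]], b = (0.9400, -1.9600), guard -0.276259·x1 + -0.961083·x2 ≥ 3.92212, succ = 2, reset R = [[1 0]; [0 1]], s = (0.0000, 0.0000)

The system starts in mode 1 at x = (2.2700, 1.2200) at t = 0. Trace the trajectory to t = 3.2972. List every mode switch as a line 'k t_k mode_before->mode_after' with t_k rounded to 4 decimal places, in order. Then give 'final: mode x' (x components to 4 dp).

Mode 1: guard c·x = -1.2460 hit at Δt = 0.5289 (t = 0.5289), x⁻ = (1.6678, 0.1356) → reset → x⁺ = (1.3178, 0.1515), jump to mode 2
Mode 2: guard c·x = 2.1239 hit at Δt = 0.7336 (t = 1.2625), x⁻ = (2.2567, 0.4849) → reset → x⁺ = (2.6416, 0.1452), jump to mode 0
Mode 0: guard c·x = -0.6863 hit at Δt = 0.9143 (t = 2.1768), x⁻ = (0.7116, 0.0795) → reset → x⁺ = (0.6806, 0.3160), jump to mode 3
Mode 3: flow for 1.1204 to horizon, guard not reached → x = (0.4602, -1.9773)

1 0.5289 1->2
2 1.2625 2->0
3 2.1768 0->3
final: 3 0.4602 -1.9773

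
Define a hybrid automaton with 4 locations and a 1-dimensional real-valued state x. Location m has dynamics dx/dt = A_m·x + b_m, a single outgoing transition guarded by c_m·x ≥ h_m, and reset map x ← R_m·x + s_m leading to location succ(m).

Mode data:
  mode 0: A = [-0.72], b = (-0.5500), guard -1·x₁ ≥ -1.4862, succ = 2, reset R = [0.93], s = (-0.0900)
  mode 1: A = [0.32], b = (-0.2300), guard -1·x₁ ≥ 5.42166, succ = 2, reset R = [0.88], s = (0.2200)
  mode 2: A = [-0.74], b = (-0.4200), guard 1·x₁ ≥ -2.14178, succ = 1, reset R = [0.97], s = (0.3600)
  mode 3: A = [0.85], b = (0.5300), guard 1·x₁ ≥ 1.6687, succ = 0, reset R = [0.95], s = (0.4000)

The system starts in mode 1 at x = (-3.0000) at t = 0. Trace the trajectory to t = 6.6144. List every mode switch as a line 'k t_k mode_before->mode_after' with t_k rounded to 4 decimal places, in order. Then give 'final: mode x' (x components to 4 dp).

1 1.5672 1->2
2 2.8218 2->1
3 5.7106 1->2
final: 2 -2.6084

Mode 1: guard c·x = 5.4217 hit at Δt = 1.5672 (t = 1.5672), x⁻ = (-5.4217) → reset → x⁺ = (-4.5511), jump to mode 2
Mode 2: guard c·x = -2.1418 hit at Δt = 1.2546 (t = 2.8218), x⁻ = (-2.1418) → reset → x⁺ = (-1.7175), jump to mode 1
Mode 1: guard c·x = 5.4217 hit at Δt = 2.8888 (t = 5.7106), x⁻ = (-5.4217) → reset → x⁺ = (-4.5511), jump to mode 2
Mode 2: flow for 0.9038 to horizon, guard not reached → x = (-2.6084)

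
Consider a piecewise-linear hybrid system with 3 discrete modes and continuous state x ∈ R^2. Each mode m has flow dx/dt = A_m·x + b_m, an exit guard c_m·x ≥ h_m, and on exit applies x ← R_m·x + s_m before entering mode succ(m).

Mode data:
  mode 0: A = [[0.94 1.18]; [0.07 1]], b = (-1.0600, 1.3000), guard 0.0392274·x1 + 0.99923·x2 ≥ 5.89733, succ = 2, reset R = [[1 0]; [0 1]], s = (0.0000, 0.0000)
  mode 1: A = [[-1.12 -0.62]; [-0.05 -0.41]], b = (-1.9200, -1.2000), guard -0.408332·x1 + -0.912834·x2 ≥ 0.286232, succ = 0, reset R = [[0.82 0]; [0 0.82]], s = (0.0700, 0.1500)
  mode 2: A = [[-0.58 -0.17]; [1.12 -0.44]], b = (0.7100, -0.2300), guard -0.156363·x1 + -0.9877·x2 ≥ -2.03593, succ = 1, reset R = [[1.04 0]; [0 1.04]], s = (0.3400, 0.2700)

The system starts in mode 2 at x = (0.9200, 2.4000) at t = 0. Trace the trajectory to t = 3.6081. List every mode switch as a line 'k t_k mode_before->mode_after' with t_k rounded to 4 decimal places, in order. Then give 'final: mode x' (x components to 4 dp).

1 1.5594 2->1
2 2.7519 1->0
final: 0 -1.9236 2.5544

Mode 2: guard c·x = -2.0359 hit at Δt = 1.5594 (t = 1.5594), x⁻ = (0.7278, 1.9461) → reset → x⁺ = (1.0969, 2.2939), jump to mode 1
Mode 1: guard c·x = 0.2862 hit at Δt = 1.1925 (t = 2.7519), x⁻ = (-1.3812, 0.3043) → reset → x⁺ = (-1.0626, 0.3995), jump to mode 0
Mode 0: flow for 0.8562 to horizon, guard not reached → x = (-1.9236, 2.5544)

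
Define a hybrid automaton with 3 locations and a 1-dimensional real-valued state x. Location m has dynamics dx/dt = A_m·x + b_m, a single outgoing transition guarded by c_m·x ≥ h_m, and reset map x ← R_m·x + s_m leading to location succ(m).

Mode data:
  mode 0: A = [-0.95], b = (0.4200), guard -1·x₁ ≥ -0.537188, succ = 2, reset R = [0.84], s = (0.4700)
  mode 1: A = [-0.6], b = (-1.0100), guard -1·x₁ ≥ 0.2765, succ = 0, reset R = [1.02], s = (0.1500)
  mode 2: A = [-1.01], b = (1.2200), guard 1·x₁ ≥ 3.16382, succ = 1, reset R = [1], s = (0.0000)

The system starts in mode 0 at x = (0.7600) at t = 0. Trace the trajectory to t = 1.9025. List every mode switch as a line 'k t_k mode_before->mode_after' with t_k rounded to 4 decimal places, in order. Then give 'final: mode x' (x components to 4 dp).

Mode 0: guard c·x = -0.5372 hit at Δt = 1.2705 (t = 1.2705), x⁻ = (0.5372) → reset → x⁺ = (0.9212), jump to mode 2
Mode 2: flow for 0.6320 to horizon, guard not reached → x = (1.0565)

1 1.2705 0->2
final: 2 1.0565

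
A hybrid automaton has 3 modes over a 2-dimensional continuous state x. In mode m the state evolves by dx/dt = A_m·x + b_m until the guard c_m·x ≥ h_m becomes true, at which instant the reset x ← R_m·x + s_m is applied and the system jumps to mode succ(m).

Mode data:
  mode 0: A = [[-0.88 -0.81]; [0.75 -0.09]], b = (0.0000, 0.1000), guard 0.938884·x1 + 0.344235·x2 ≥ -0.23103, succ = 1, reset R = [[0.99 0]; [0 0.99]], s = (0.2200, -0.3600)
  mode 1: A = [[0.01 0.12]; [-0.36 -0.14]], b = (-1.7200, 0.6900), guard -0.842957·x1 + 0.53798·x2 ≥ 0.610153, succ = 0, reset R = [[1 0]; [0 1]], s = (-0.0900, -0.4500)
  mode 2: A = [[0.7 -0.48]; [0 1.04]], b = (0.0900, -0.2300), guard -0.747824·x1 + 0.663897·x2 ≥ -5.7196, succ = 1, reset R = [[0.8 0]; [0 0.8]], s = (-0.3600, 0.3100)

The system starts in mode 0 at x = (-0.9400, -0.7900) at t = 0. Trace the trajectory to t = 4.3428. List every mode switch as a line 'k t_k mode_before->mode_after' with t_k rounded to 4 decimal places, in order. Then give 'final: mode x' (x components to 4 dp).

1 0.9704 0->1
2 1.7098 1->0
3 2.7413 0->1
4 3.5522 1->0
final: 0 -0.0359 -1.2597

Mode 0: guard c·x = -0.2310 hit at Δt = 0.9704 (t = 0.9704), x⁻ = (0.0766, -0.8800) → reset → x⁺ = (0.2958, -1.2312), jump to mode 1
Mode 1: guard c·x = 0.6102 hit at Δt = 0.7394 (t = 1.7098), x⁻ = (-1.0588, -0.5249) → reset → x⁺ = (-1.1488, -0.9749), jump to mode 0
Mode 0: guard c·x = -0.2310 hit at Δt = 1.0315 (t = 2.7413), x⁻ = (0.1512, -1.0834) → reset → x⁺ = (0.3696, -1.4326), jump to mode 1
Mode 1: guard c·x = 0.6102 hit at Δt = 0.8109 (t = 3.5522), x⁻ = (-1.1318, -0.6393) → reset → x⁺ = (-1.2218, -1.0893), jump to mode 0
Mode 0: flow for 0.7906 to horizon, guard not reached → x = (-0.0359, -1.2597)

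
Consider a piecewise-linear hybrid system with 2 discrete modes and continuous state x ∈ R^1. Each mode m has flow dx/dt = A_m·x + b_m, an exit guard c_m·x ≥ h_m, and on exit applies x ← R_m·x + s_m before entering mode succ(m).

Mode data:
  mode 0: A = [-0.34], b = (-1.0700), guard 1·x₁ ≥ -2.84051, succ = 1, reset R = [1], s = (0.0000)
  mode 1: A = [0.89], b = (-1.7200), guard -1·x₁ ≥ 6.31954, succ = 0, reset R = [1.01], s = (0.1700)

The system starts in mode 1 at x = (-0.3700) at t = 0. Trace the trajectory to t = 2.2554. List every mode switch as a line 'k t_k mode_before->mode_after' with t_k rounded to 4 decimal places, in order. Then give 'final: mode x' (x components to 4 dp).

Mode 1: guard c·x = 6.3195 hit at Δt = 1.4342 (t = 1.4342), x⁻ = (-6.3195) → reset → x⁺ = (-6.2127), jump to mode 0
Mode 0: flow for 0.8212 to horizon, guard not reached → x = (-5.4659)

1 1.4342 1->0
final: 0 -5.4659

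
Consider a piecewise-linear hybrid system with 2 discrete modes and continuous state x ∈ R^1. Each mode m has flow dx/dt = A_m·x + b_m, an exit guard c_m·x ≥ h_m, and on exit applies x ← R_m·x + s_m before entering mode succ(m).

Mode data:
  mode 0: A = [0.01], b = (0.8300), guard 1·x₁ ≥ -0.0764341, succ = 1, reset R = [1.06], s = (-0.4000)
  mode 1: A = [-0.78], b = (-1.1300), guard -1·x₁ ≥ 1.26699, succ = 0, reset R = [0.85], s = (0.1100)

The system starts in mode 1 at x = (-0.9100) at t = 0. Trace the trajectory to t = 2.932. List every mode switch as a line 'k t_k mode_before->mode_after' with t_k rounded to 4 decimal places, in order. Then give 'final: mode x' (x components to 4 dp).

1 1.3932 1->0
2 2.4729 0->1
final: 1 -0.7723

Mode 1: guard c·x = 1.2670 hit at Δt = 1.3932 (t = 1.3932), x⁻ = (-1.2670) → reset → x⁺ = (-0.9669), jump to mode 0
Mode 0: guard c·x = -0.0764 hit at Δt = 1.0797 (t = 2.4729), x⁻ = (-0.0764) → reset → x⁺ = (-0.4810), jump to mode 1
Mode 1: flow for 0.4591 to horizon, guard not reached → x = (-0.7723)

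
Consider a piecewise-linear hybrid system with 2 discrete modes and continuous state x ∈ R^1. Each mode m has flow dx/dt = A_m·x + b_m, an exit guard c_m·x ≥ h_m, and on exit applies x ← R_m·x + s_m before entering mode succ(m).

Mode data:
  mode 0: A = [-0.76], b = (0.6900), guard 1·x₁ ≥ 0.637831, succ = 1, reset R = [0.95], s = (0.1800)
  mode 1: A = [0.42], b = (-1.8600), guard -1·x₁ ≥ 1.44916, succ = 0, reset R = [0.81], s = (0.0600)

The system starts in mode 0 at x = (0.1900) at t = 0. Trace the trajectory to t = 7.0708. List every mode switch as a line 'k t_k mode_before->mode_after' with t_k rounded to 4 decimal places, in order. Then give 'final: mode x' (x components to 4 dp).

1 1.2864 0->1
2 2.4256 1->0
3 5.0743 0->1
4 6.2135 1->0
final: 0 -0.1459

Mode 0: guard c·x = 0.6378 hit at Δt = 1.2864 (t = 1.2864), x⁻ = (0.6378) → reset → x⁺ = (0.7859), jump to mode 1
Mode 1: guard c·x = 1.4492 hit at Δt = 1.1392 (t = 2.4256), x⁻ = (-1.4492) → reset → x⁺ = (-1.1138), jump to mode 0
Mode 0: guard c·x = 0.6378 hit at Δt = 2.6487 (t = 5.0743), x⁻ = (0.6378) → reset → x⁺ = (0.7859), jump to mode 1
Mode 1: guard c·x = 1.4492 hit at Δt = 1.1392 (t = 6.2135), x⁻ = (-1.4492) → reset → x⁺ = (-1.1138), jump to mode 0
Mode 0: flow for 0.8573 to horizon, guard not reached → x = (-0.1459)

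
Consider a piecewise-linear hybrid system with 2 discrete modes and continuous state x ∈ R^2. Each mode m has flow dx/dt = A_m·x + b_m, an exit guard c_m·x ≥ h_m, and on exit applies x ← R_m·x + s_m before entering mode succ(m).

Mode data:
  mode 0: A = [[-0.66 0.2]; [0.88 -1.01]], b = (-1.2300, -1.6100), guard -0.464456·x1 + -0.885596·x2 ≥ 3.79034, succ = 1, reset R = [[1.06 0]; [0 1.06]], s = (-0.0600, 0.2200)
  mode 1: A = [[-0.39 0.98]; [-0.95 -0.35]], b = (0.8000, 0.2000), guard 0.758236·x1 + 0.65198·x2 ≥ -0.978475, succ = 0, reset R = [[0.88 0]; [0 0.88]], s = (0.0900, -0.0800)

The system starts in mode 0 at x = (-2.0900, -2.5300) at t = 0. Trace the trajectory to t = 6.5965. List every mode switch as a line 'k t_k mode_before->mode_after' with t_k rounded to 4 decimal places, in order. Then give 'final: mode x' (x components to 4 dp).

Mode 0: guard c·x = 3.7903 hit at Δt = 0.7333 (t = 0.7333), x⁻ = (-2.3326, -3.0566) → reset → x⁺ = (-2.5326, -3.0200), jump to mode 1
Mode 1: guard c·x = -0.9785 hit at Δt = 1.2107 (t = 1.9440), x⁻ = (-1.6857, 0.4597) → reset → x⁺ = (-1.3934, 0.3245), jump to mode 0
Mode 0: guard c·x = 3.7903 hit at Δt = 2.4666 (t = 4.4106), x⁻ = (-2.3179, -3.0643) → reset → x⁺ = (-2.5170, -3.0282), jump to mode 1
Mode 1: guard c·x = -0.9785 hit at Δt = 1.2139 (t = 5.6246), x⁻ = (-1.6807, 0.4539) → reset → x⁺ = (-1.3890, 0.3194), jump to mode 0
Mode 0: flow for 0.9719 to horizon, guard not reached → x = (-1.7512, -1.7416)

1 0.7333 0->1
2 1.9440 1->0
3 4.4106 0->1
4 5.6246 1->0
final: 0 -1.7512 -1.7416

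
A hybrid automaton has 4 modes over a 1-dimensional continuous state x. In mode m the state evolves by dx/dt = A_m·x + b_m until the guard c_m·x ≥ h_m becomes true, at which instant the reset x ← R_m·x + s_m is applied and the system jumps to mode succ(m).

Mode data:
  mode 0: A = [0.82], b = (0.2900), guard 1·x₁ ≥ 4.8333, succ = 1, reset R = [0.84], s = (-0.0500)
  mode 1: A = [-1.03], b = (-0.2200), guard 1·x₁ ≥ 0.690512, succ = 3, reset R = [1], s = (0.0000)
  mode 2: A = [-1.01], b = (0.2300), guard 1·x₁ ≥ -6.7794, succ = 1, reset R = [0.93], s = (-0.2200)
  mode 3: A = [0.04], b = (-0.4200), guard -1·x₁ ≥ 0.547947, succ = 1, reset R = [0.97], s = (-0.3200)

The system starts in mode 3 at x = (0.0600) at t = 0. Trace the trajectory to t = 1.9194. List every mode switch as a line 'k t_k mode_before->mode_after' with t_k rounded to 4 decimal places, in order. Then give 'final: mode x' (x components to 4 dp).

Mode 3: guard c·x = 0.5479 hit at Δt = 1.4150 (t = 1.4150), x⁻ = (-0.5479) → reset → x⁺ = (-0.8515), jump to mode 1
Mode 1: flow for 0.5044 to horizon, guard not reached → x = (-0.5930)

1 1.4150 3->1
final: 1 -0.5930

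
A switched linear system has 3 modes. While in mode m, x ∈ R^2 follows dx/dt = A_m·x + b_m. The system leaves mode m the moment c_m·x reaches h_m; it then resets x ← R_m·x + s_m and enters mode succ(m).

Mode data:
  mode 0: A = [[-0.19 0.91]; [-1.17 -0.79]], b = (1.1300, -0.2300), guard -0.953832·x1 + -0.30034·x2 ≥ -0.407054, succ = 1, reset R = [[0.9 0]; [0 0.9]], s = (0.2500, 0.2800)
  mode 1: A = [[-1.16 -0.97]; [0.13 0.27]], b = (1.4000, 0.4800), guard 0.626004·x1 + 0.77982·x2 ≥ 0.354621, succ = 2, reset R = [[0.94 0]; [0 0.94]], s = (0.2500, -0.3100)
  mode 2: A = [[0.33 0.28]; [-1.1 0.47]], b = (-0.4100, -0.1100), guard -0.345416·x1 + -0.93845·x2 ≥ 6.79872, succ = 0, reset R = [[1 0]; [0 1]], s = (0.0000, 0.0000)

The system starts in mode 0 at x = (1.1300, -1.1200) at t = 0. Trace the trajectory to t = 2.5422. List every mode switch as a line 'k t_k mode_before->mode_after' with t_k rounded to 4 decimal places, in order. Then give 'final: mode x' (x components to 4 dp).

Mode 0: guard c·x = -0.4071 hit at Δt = 0.8867 (t = 0.8867), x⁻ = (0.8857, -1.4575) → reset → x⁺ = (1.0471, -1.0318), jump to mode 1
Mode 1: guard c·x = 0.3546 hit at Δt = 0.6454 (t = 1.5321), x⁻ = (1.5240, -0.7686) → reset → x⁺ = (1.6825, -1.0325), jump to mode 2
Mode 2: flow for 1.0101 to horizon, guard not reached → x = (1.0729, -3.9153)

1 0.8867 0->1
2 1.5321 1->2
final: 2 1.0729 -3.9153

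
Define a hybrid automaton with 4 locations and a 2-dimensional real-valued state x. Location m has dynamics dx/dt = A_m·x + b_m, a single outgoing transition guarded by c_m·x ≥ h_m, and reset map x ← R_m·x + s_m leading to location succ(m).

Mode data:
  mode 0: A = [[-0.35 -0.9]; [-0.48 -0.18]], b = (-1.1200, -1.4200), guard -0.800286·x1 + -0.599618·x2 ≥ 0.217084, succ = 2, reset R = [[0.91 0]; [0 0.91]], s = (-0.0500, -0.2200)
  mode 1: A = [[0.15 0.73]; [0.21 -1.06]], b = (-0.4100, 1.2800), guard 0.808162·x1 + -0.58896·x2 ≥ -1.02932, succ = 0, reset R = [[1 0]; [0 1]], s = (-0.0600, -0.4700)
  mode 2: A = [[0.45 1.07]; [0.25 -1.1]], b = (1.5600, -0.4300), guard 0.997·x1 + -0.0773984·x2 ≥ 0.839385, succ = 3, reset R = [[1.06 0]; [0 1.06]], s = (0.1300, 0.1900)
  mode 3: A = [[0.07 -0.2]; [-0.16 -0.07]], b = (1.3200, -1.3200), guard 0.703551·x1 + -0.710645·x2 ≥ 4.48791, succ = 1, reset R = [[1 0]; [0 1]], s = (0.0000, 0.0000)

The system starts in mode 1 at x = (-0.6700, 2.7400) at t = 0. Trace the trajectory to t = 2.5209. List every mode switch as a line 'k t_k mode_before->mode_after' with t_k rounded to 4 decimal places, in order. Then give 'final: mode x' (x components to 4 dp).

Mode 1: guard c·x = -1.0293 hit at Δt = 0.6652 (t = 0.6652), x⁻ = (0.1442, 1.9455) → reset → x⁺ = (0.0842, 1.4755), jump to mode 0
Mode 0: guard c·x = 0.2171 hit at Δt = 0.4822 (t = 1.1474), x⁻ = (-0.8658, 0.7936) → reset → x⁺ = (-0.8379, 0.5022), jump to mode 2
Mode 2: guard c·x = 0.8394 hit at Δt = 0.9876 (t = 2.1350), x⁻ = (0.8365, -0.0694) → reset → x⁺ = (1.0167, 0.1165), jump to mode 3
Mode 3: flow for 0.3859 to horizon, guard not reached → x = (1.5744, -0.4679)

1 0.6652 1->0
2 1.1474 0->2
3 2.1350 2->3
final: 3 1.5744 -0.4679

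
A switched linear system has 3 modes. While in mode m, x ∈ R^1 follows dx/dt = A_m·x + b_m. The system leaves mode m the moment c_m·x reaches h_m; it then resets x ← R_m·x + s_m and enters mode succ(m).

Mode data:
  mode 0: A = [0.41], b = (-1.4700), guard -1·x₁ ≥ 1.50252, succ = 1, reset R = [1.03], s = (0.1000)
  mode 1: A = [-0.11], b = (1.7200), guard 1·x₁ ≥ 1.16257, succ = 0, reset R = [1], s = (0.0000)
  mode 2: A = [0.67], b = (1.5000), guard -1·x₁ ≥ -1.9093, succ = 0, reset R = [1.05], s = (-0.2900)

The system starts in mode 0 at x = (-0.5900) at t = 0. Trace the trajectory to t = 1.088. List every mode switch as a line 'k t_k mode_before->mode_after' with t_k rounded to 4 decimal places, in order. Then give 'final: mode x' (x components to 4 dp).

1 0.4821 0->1
final: 1 -0.3461

Mode 0: guard c·x = 1.5025 hit at Δt = 0.4821 (t = 0.4821), x⁻ = (-1.5025) → reset → x⁺ = (-1.4476), jump to mode 1
Mode 1: flow for 0.6059 to horizon, guard not reached → x = (-0.3461)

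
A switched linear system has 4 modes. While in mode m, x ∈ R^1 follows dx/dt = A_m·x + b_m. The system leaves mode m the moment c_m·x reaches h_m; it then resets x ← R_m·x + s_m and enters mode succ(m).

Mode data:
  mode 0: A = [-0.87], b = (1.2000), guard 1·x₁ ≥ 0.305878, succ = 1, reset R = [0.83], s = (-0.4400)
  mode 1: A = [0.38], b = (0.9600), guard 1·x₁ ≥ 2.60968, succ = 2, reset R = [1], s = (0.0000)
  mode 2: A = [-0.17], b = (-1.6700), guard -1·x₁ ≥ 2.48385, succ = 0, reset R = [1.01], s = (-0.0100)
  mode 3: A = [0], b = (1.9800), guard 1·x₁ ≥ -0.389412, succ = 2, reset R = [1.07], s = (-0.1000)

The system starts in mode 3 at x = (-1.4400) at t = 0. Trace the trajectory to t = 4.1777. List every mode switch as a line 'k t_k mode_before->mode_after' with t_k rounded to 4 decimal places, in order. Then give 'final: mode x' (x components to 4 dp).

1 0.5306 3->2
2 1.9274 2->0
3 3.4097 0->1
final: 1 0.6069

Mode 3: guard c·x = -0.3894 hit at Δt = 0.5306 (t = 0.5306), x⁻ = (-0.3894) → reset → x⁺ = (-0.5167), jump to mode 2
Mode 2: guard c·x = 2.4838 hit at Δt = 1.3968 (t = 1.9274), x⁻ = (-2.4838) → reset → x⁺ = (-2.5187), jump to mode 0
Mode 0: guard c·x = 0.3059 hit at Δt = 1.4823 (t = 3.4097), x⁻ = (0.3059) → reset → x⁺ = (-0.1861), jump to mode 1
Mode 1: flow for 0.7680 to horizon, guard not reached → x = (0.6069)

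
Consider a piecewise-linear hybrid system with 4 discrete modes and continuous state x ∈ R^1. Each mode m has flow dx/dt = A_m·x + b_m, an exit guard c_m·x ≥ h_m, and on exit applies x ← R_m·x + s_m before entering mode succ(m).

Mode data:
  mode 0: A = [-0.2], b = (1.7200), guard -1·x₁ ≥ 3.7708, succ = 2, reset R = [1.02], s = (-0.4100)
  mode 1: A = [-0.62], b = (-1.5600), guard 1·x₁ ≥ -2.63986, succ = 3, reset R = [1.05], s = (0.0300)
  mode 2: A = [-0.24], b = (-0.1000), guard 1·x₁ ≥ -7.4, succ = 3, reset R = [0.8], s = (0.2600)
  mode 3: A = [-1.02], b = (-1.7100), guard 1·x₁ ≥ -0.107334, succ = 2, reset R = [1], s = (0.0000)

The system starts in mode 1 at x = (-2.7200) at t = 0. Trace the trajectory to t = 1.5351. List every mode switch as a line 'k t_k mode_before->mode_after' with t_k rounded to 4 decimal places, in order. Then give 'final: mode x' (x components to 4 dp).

1 0.8054 1->3
final: 3 -2.1826

Mode 1: guard c·x = -2.6399 hit at Δt = 0.8054 (t = 0.8054), x⁻ = (-2.6399) → reset → x⁺ = (-2.7419), jump to mode 3
Mode 3: flow for 0.7297 to horizon, guard not reached → x = (-2.1826)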